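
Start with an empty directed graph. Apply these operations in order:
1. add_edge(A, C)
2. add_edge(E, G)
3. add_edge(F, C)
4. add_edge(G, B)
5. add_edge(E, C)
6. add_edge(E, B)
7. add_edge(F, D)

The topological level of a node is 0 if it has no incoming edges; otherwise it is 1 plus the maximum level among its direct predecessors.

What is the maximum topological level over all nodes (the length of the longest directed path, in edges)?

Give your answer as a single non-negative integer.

Answer: 2

Derivation:
Op 1: add_edge(A, C). Edges now: 1
Op 2: add_edge(E, G). Edges now: 2
Op 3: add_edge(F, C). Edges now: 3
Op 4: add_edge(G, B). Edges now: 4
Op 5: add_edge(E, C). Edges now: 5
Op 6: add_edge(E, B). Edges now: 6
Op 7: add_edge(F, D). Edges now: 7
Compute levels (Kahn BFS):
  sources (in-degree 0): A, E, F
  process A: level=0
    A->C: in-degree(C)=2, level(C)>=1
  process E: level=0
    E->B: in-degree(B)=1, level(B)>=1
    E->C: in-degree(C)=1, level(C)>=1
    E->G: in-degree(G)=0, level(G)=1, enqueue
  process F: level=0
    F->C: in-degree(C)=0, level(C)=1, enqueue
    F->D: in-degree(D)=0, level(D)=1, enqueue
  process G: level=1
    G->B: in-degree(B)=0, level(B)=2, enqueue
  process C: level=1
  process D: level=1
  process B: level=2
All levels: A:0, B:2, C:1, D:1, E:0, F:0, G:1
max level = 2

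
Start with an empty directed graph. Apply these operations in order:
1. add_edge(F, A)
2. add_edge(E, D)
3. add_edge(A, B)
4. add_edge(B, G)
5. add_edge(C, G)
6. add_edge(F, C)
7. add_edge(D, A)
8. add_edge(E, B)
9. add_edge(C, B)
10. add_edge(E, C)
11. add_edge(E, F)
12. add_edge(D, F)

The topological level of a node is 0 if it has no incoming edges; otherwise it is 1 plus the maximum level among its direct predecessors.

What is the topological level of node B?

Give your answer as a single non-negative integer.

Op 1: add_edge(F, A). Edges now: 1
Op 2: add_edge(E, D). Edges now: 2
Op 3: add_edge(A, B). Edges now: 3
Op 4: add_edge(B, G). Edges now: 4
Op 5: add_edge(C, G). Edges now: 5
Op 6: add_edge(F, C). Edges now: 6
Op 7: add_edge(D, A). Edges now: 7
Op 8: add_edge(E, B). Edges now: 8
Op 9: add_edge(C, B). Edges now: 9
Op 10: add_edge(E, C). Edges now: 10
Op 11: add_edge(E, F). Edges now: 11
Op 12: add_edge(D, F). Edges now: 12
Compute levels (Kahn BFS):
  sources (in-degree 0): E
  process E: level=0
    E->B: in-degree(B)=2, level(B)>=1
    E->C: in-degree(C)=1, level(C)>=1
    E->D: in-degree(D)=0, level(D)=1, enqueue
    E->F: in-degree(F)=1, level(F)>=1
  process D: level=1
    D->A: in-degree(A)=1, level(A)>=2
    D->F: in-degree(F)=0, level(F)=2, enqueue
  process F: level=2
    F->A: in-degree(A)=0, level(A)=3, enqueue
    F->C: in-degree(C)=0, level(C)=3, enqueue
  process A: level=3
    A->B: in-degree(B)=1, level(B)>=4
  process C: level=3
    C->B: in-degree(B)=0, level(B)=4, enqueue
    C->G: in-degree(G)=1, level(G)>=4
  process B: level=4
    B->G: in-degree(G)=0, level(G)=5, enqueue
  process G: level=5
All levels: A:3, B:4, C:3, D:1, E:0, F:2, G:5
level(B) = 4

Answer: 4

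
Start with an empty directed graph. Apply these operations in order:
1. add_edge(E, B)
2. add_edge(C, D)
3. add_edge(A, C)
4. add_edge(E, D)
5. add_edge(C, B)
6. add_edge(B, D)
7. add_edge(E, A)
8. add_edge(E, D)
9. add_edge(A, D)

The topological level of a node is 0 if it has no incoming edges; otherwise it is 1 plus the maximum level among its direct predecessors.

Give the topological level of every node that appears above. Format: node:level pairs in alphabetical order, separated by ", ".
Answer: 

Answer: A:1, B:3, C:2, D:4, E:0

Derivation:
Op 1: add_edge(E, B). Edges now: 1
Op 2: add_edge(C, D). Edges now: 2
Op 3: add_edge(A, C). Edges now: 3
Op 4: add_edge(E, D). Edges now: 4
Op 5: add_edge(C, B). Edges now: 5
Op 6: add_edge(B, D). Edges now: 6
Op 7: add_edge(E, A). Edges now: 7
Op 8: add_edge(E, D) (duplicate, no change). Edges now: 7
Op 9: add_edge(A, D). Edges now: 8
Compute levels (Kahn BFS):
  sources (in-degree 0): E
  process E: level=0
    E->A: in-degree(A)=0, level(A)=1, enqueue
    E->B: in-degree(B)=1, level(B)>=1
    E->D: in-degree(D)=3, level(D)>=1
  process A: level=1
    A->C: in-degree(C)=0, level(C)=2, enqueue
    A->D: in-degree(D)=2, level(D)>=2
  process C: level=2
    C->B: in-degree(B)=0, level(B)=3, enqueue
    C->D: in-degree(D)=1, level(D)>=3
  process B: level=3
    B->D: in-degree(D)=0, level(D)=4, enqueue
  process D: level=4
All levels: A:1, B:3, C:2, D:4, E:0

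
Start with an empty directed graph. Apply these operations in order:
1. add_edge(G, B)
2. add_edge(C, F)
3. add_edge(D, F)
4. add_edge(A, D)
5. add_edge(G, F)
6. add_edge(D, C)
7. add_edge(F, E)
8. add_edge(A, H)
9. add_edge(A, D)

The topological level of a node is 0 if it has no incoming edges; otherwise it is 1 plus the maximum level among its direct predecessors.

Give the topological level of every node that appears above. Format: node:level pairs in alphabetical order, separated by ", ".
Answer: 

Answer: A:0, B:1, C:2, D:1, E:4, F:3, G:0, H:1

Derivation:
Op 1: add_edge(G, B). Edges now: 1
Op 2: add_edge(C, F). Edges now: 2
Op 3: add_edge(D, F). Edges now: 3
Op 4: add_edge(A, D). Edges now: 4
Op 5: add_edge(G, F). Edges now: 5
Op 6: add_edge(D, C). Edges now: 6
Op 7: add_edge(F, E). Edges now: 7
Op 8: add_edge(A, H). Edges now: 8
Op 9: add_edge(A, D) (duplicate, no change). Edges now: 8
Compute levels (Kahn BFS):
  sources (in-degree 0): A, G
  process A: level=0
    A->D: in-degree(D)=0, level(D)=1, enqueue
    A->H: in-degree(H)=0, level(H)=1, enqueue
  process G: level=0
    G->B: in-degree(B)=0, level(B)=1, enqueue
    G->F: in-degree(F)=2, level(F)>=1
  process D: level=1
    D->C: in-degree(C)=0, level(C)=2, enqueue
    D->F: in-degree(F)=1, level(F)>=2
  process H: level=1
  process B: level=1
  process C: level=2
    C->F: in-degree(F)=0, level(F)=3, enqueue
  process F: level=3
    F->E: in-degree(E)=0, level(E)=4, enqueue
  process E: level=4
All levels: A:0, B:1, C:2, D:1, E:4, F:3, G:0, H:1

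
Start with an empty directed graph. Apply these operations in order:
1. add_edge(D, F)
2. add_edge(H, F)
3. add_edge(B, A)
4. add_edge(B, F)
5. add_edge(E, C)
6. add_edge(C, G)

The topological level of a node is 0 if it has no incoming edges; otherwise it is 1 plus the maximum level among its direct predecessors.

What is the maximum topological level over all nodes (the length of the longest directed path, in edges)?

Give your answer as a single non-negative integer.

Answer: 2

Derivation:
Op 1: add_edge(D, F). Edges now: 1
Op 2: add_edge(H, F). Edges now: 2
Op 3: add_edge(B, A). Edges now: 3
Op 4: add_edge(B, F). Edges now: 4
Op 5: add_edge(E, C). Edges now: 5
Op 6: add_edge(C, G). Edges now: 6
Compute levels (Kahn BFS):
  sources (in-degree 0): B, D, E, H
  process B: level=0
    B->A: in-degree(A)=0, level(A)=1, enqueue
    B->F: in-degree(F)=2, level(F)>=1
  process D: level=0
    D->F: in-degree(F)=1, level(F)>=1
  process E: level=0
    E->C: in-degree(C)=0, level(C)=1, enqueue
  process H: level=0
    H->F: in-degree(F)=0, level(F)=1, enqueue
  process A: level=1
  process C: level=1
    C->G: in-degree(G)=0, level(G)=2, enqueue
  process F: level=1
  process G: level=2
All levels: A:1, B:0, C:1, D:0, E:0, F:1, G:2, H:0
max level = 2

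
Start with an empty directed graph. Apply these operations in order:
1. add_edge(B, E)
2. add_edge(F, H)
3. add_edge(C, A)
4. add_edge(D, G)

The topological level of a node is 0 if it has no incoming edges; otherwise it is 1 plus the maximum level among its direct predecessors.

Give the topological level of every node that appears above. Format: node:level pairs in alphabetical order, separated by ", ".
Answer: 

Op 1: add_edge(B, E). Edges now: 1
Op 2: add_edge(F, H). Edges now: 2
Op 3: add_edge(C, A). Edges now: 3
Op 4: add_edge(D, G). Edges now: 4
Compute levels (Kahn BFS):
  sources (in-degree 0): B, C, D, F
  process B: level=0
    B->E: in-degree(E)=0, level(E)=1, enqueue
  process C: level=0
    C->A: in-degree(A)=0, level(A)=1, enqueue
  process D: level=0
    D->G: in-degree(G)=0, level(G)=1, enqueue
  process F: level=0
    F->H: in-degree(H)=0, level(H)=1, enqueue
  process E: level=1
  process A: level=1
  process G: level=1
  process H: level=1
All levels: A:1, B:0, C:0, D:0, E:1, F:0, G:1, H:1

Answer: A:1, B:0, C:0, D:0, E:1, F:0, G:1, H:1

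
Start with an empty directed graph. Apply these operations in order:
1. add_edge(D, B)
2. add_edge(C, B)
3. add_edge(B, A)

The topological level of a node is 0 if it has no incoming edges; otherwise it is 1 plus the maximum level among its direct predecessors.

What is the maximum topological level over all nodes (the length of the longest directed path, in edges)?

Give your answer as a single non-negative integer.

Op 1: add_edge(D, B). Edges now: 1
Op 2: add_edge(C, B). Edges now: 2
Op 3: add_edge(B, A). Edges now: 3
Compute levels (Kahn BFS):
  sources (in-degree 0): C, D
  process C: level=0
    C->B: in-degree(B)=1, level(B)>=1
  process D: level=0
    D->B: in-degree(B)=0, level(B)=1, enqueue
  process B: level=1
    B->A: in-degree(A)=0, level(A)=2, enqueue
  process A: level=2
All levels: A:2, B:1, C:0, D:0
max level = 2

Answer: 2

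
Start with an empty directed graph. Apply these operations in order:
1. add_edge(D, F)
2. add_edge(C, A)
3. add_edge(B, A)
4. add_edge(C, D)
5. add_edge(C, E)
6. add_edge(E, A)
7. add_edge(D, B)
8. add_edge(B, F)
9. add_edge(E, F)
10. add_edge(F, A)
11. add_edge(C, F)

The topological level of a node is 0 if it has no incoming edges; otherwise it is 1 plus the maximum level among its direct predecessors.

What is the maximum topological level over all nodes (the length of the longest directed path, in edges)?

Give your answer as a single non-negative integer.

Op 1: add_edge(D, F). Edges now: 1
Op 2: add_edge(C, A). Edges now: 2
Op 3: add_edge(B, A). Edges now: 3
Op 4: add_edge(C, D). Edges now: 4
Op 5: add_edge(C, E). Edges now: 5
Op 6: add_edge(E, A). Edges now: 6
Op 7: add_edge(D, B). Edges now: 7
Op 8: add_edge(B, F). Edges now: 8
Op 9: add_edge(E, F). Edges now: 9
Op 10: add_edge(F, A). Edges now: 10
Op 11: add_edge(C, F). Edges now: 11
Compute levels (Kahn BFS):
  sources (in-degree 0): C
  process C: level=0
    C->A: in-degree(A)=3, level(A)>=1
    C->D: in-degree(D)=0, level(D)=1, enqueue
    C->E: in-degree(E)=0, level(E)=1, enqueue
    C->F: in-degree(F)=3, level(F)>=1
  process D: level=1
    D->B: in-degree(B)=0, level(B)=2, enqueue
    D->F: in-degree(F)=2, level(F)>=2
  process E: level=1
    E->A: in-degree(A)=2, level(A)>=2
    E->F: in-degree(F)=1, level(F)>=2
  process B: level=2
    B->A: in-degree(A)=1, level(A)>=3
    B->F: in-degree(F)=0, level(F)=3, enqueue
  process F: level=3
    F->A: in-degree(A)=0, level(A)=4, enqueue
  process A: level=4
All levels: A:4, B:2, C:0, D:1, E:1, F:3
max level = 4

Answer: 4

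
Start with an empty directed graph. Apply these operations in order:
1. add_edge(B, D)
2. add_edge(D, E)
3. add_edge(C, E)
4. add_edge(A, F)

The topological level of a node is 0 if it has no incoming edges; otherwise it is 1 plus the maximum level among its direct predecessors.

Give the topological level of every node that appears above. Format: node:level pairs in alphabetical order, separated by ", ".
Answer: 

Op 1: add_edge(B, D). Edges now: 1
Op 2: add_edge(D, E). Edges now: 2
Op 3: add_edge(C, E). Edges now: 3
Op 4: add_edge(A, F). Edges now: 4
Compute levels (Kahn BFS):
  sources (in-degree 0): A, B, C
  process A: level=0
    A->F: in-degree(F)=0, level(F)=1, enqueue
  process B: level=0
    B->D: in-degree(D)=0, level(D)=1, enqueue
  process C: level=0
    C->E: in-degree(E)=1, level(E)>=1
  process F: level=1
  process D: level=1
    D->E: in-degree(E)=0, level(E)=2, enqueue
  process E: level=2
All levels: A:0, B:0, C:0, D:1, E:2, F:1

Answer: A:0, B:0, C:0, D:1, E:2, F:1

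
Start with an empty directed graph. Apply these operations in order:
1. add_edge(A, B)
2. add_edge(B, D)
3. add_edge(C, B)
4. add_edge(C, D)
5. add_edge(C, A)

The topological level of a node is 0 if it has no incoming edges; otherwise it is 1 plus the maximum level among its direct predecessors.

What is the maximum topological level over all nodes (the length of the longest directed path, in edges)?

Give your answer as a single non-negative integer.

Answer: 3

Derivation:
Op 1: add_edge(A, B). Edges now: 1
Op 2: add_edge(B, D). Edges now: 2
Op 3: add_edge(C, B). Edges now: 3
Op 4: add_edge(C, D). Edges now: 4
Op 5: add_edge(C, A). Edges now: 5
Compute levels (Kahn BFS):
  sources (in-degree 0): C
  process C: level=0
    C->A: in-degree(A)=0, level(A)=1, enqueue
    C->B: in-degree(B)=1, level(B)>=1
    C->D: in-degree(D)=1, level(D)>=1
  process A: level=1
    A->B: in-degree(B)=0, level(B)=2, enqueue
  process B: level=2
    B->D: in-degree(D)=0, level(D)=3, enqueue
  process D: level=3
All levels: A:1, B:2, C:0, D:3
max level = 3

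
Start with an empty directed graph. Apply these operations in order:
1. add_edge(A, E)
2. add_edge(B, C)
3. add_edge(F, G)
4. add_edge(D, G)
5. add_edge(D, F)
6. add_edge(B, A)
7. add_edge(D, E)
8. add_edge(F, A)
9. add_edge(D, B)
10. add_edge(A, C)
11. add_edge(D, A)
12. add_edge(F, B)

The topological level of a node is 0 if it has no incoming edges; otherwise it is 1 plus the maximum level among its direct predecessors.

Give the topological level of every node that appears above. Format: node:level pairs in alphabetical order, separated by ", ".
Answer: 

Op 1: add_edge(A, E). Edges now: 1
Op 2: add_edge(B, C). Edges now: 2
Op 3: add_edge(F, G). Edges now: 3
Op 4: add_edge(D, G). Edges now: 4
Op 5: add_edge(D, F). Edges now: 5
Op 6: add_edge(B, A). Edges now: 6
Op 7: add_edge(D, E). Edges now: 7
Op 8: add_edge(F, A). Edges now: 8
Op 9: add_edge(D, B). Edges now: 9
Op 10: add_edge(A, C). Edges now: 10
Op 11: add_edge(D, A). Edges now: 11
Op 12: add_edge(F, B). Edges now: 12
Compute levels (Kahn BFS):
  sources (in-degree 0): D
  process D: level=0
    D->A: in-degree(A)=2, level(A)>=1
    D->B: in-degree(B)=1, level(B)>=1
    D->E: in-degree(E)=1, level(E)>=1
    D->F: in-degree(F)=0, level(F)=1, enqueue
    D->G: in-degree(G)=1, level(G)>=1
  process F: level=1
    F->A: in-degree(A)=1, level(A)>=2
    F->B: in-degree(B)=0, level(B)=2, enqueue
    F->G: in-degree(G)=0, level(G)=2, enqueue
  process B: level=2
    B->A: in-degree(A)=0, level(A)=3, enqueue
    B->C: in-degree(C)=1, level(C)>=3
  process G: level=2
  process A: level=3
    A->C: in-degree(C)=0, level(C)=4, enqueue
    A->E: in-degree(E)=0, level(E)=4, enqueue
  process C: level=4
  process E: level=4
All levels: A:3, B:2, C:4, D:0, E:4, F:1, G:2

Answer: A:3, B:2, C:4, D:0, E:4, F:1, G:2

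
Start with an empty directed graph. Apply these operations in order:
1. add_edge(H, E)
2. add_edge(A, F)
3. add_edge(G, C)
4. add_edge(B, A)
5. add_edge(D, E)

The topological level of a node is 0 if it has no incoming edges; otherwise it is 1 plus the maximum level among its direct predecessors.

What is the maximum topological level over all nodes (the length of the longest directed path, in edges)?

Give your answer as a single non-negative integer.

Answer: 2

Derivation:
Op 1: add_edge(H, E). Edges now: 1
Op 2: add_edge(A, F). Edges now: 2
Op 3: add_edge(G, C). Edges now: 3
Op 4: add_edge(B, A). Edges now: 4
Op 5: add_edge(D, E). Edges now: 5
Compute levels (Kahn BFS):
  sources (in-degree 0): B, D, G, H
  process B: level=0
    B->A: in-degree(A)=0, level(A)=1, enqueue
  process D: level=0
    D->E: in-degree(E)=1, level(E)>=1
  process G: level=0
    G->C: in-degree(C)=0, level(C)=1, enqueue
  process H: level=0
    H->E: in-degree(E)=0, level(E)=1, enqueue
  process A: level=1
    A->F: in-degree(F)=0, level(F)=2, enqueue
  process C: level=1
  process E: level=1
  process F: level=2
All levels: A:1, B:0, C:1, D:0, E:1, F:2, G:0, H:0
max level = 2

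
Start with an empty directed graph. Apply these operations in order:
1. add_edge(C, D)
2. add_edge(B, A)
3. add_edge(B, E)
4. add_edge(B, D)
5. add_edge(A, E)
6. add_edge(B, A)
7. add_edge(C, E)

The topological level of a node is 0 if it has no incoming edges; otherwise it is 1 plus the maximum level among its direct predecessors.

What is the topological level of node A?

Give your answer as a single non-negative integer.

Answer: 1

Derivation:
Op 1: add_edge(C, D). Edges now: 1
Op 2: add_edge(B, A). Edges now: 2
Op 3: add_edge(B, E). Edges now: 3
Op 4: add_edge(B, D). Edges now: 4
Op 5: add_edge(A, E). Edges now: 5
Op 6: add_edge(B, A) (duplicate, no change). Edges now: 5
Op 7: add_edge(C, E). Edges now: 6
Compute levels (Kahn BFS):
  sources (in-degree 0): B, C
  process B: level=0
    B->A: in-degree(A)=0, level(A)=1, enqueue
    B->D: in-degree(D)=1, level(D)>=1
    B->E: in-degree(E)=2, level(E)>=1
  process C: level=0
    C->D: in-degree(D)=0, level(D)=1, enqueue
    C->E: in-degree(E)=1, level(E)>=1
  process A: level=1
    A->E: in-degree(E)=0, level(E)=2, enqueue
  process D: level=1
  process E: level=2
All levels: A:1, B:0, C:0, D:1, E:2
level(A) = 1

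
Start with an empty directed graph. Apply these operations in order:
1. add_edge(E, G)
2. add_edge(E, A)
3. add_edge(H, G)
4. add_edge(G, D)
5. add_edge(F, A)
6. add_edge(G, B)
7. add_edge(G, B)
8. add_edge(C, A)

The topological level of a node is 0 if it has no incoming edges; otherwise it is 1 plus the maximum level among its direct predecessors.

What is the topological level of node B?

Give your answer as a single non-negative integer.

Answer: 2

Derivation:
Op 1: add_edge(E, G). Edges now: 1
Op 2: add_edge(E, A). Edges now: 2
Op 3: add_edge(H, G). Edges now: 3
Op 4: add_edge(G, D). Edges now: 4
Op 5: add_edge(F, A). Edges now: 5
Op 6: add_edge(G, B). Edges now: 6
Op 7: add_edge(G, B) (duplicate, no change). Edges now: 6
Op 8: add_edge(C, A). Edges now: 7
Compute levels (Kahn BFS):
  sources (in-degree 0): C, E, F, H
  process C: level=0
    C->A: in-degree(A)=2, level(A)>=1
  process E: level=0
    E->A: in-degree(A)=1, level(A)>=1
    E->G: in-degree(G)=1, level(G)>=1
  process F: level=0
    F->A: in-degree(A)=0, level(A)=1, enqueue
  process H: level=0
    H->G: in-degree(G)=0, level(G)=1, enqueue
  process A: level=1
  process G: level=1
    G->B: in-degree(B)=0, level(B)=2, enqueue
    G->D: in-degree(D)=0, level(D)=2, enqueue
  process B: level=2
  process D: level=2
All levels: A:1, B:2, C:0, D:2, E:0, F:0, G:1, H:0
level(B) = 2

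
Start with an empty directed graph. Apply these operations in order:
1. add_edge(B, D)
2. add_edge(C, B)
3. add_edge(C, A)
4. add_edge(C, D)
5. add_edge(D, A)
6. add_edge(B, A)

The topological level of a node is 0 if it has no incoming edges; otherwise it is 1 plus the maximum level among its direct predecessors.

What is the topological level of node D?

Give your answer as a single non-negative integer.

Op 1: add_edge(B, D). Edges now: 1
Op 2: add_edge(C, B). Edges now: 2
Op 3: add_edge(C, A). Edges now: 3
Op 4: add_edge(C, D). Edges now: 4
Op 5: add_edge(D, A). Edges now: 5
Op 6: add_edge(B, A). Edges now: 6
Compute levels (Kahn BFS):
  sources (in-degree 0): C
  process C: level=0
    C->A: in-degree(A)=2, level(A)>=1
    C->B: in-degree(B)=0, level(B)=1, enqueue
    C->D: in-degree(D)=1, level(D)>=1
  process B: level=1
    B->A: in-degree(A)=1, level(A)>=2
    B->D: in-degree(D)=0, level(D)=2, enqueue
  process D: level=2
    D->A: in-degree(A)=0, level(A)=3, enqueue
  process A: level=3
All levels: A:3, B:1, C:0, D:2
level(D) = 2

Answer: 2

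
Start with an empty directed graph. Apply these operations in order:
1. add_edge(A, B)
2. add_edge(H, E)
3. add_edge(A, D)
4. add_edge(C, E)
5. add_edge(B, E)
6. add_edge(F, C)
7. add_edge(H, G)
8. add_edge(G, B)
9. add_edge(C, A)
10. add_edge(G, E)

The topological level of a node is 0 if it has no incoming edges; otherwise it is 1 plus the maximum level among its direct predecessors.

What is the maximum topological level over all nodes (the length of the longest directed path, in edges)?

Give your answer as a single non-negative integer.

Answer: 4

Derivation:
Op 1: add_edge(A, B). Edges now: 1
Op 2: add_edge(H, E). Edges now: 2
Op 3: add_edge(A, D). Edges now: 3
Op 4: add_edge(C, E). Edges now: 4
Op 5: add_edge(B, E). Edges now: 5
Op 6: add_edge(F, C). Edges now: 6
Op 7: add_edge(H, G). Edges now: 7
Op 8: add_edge(G, B). Edges now: 8
Op 9: add_edge(C, A). Edges now: 9
Op 10: add_edge(G, E). Edges now: 10
Compute levels (Kahn BFS):
  sources (in-degree 0): F, H
  process F: level=0
    F->C: in-degree(C)=0, level(C)=1, enqueue
  process H: level=0
    H->E: in-degree(E)=3, level(E)>=1
    H->G: in-degree(G)=0, level(G)=1, enqueue
  process C: level=1
    C->A: in-degree(A)=0, level(A)=2, enqueue
    C->E: in-degree(E)=2, level(E)>=2
  process G: level=1
    G->B: in-degree(B)=1, level(B)>=2
    G->E: in-degree(E)=1, level(E)>=2
  process A: level=2
    A->B: in-degree(B)=0, level(B)=3, enqueue
    A->D: in-degree(D)=0, level(D)=3, enqueue
  process B: level=3
    B->E: in-degree(E)=0, level(E)=4, enqueue
  process D: level=3
  process E: level=4
All levels: A:2, B:3, C:1, D:3, E:4, F:0, G:1, H:0
max level = 4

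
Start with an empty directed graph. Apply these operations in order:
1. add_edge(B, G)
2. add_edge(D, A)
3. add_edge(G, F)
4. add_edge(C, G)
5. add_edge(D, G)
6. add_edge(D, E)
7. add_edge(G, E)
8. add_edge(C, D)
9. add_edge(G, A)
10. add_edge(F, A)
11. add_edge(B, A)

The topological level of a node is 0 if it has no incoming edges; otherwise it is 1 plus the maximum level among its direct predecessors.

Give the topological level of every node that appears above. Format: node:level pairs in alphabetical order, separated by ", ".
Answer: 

Answer: A:4, B:0, C:0, D:1, E:3, F:3, G:2

Derivation:
Op 1: add_edge(B, G). Edges now: 1
Op 2: add_edge(D, A). Edges now: 2
Op 3: add_edge(G, F). Edges now: 3
Op 4: add_edge(C, G). Edges now: 4
Op 5: add_edge(D, G). Edges now: 5
Op 6: add_edge(D, E). Edges now: 6
Op 7: add_edge(G, E). Edges now: 7
Op 8: add_edge(C, D). Edges now: 8
Op 9: add_edge(G, A). Edges now: 9
Op 10: add_edge(F, A). Edges now: 10
Op 11: add_edge(B, A). Edges now: 11
Compute levels (Kahn BFS):
  sources (in-degree 0): B, C
  process B: level=0
    B->A: in-degree(A)=3, level(A)>=1
    B->G: in-degree(G)=2, level(G)>=1
  process C: level=0
    C->D: in-degree(D)=0, level(D)=1, enqueue
    C->G: in-degree(G)=1, level(G)>=1
  process D: level=1
    D->A: in-degree(A)=2, level(A)>=2
    D->E: in-degree(E)=1, level(E)>=2
    D->G: in-degree(G)=0, level(G)=2, enqueue
  process G: level=2
    G->A: in-degree(A)=1, level(A)>=3
    G->E: in-degree(E)=0, level(E)=3, enqueue
    G->F: in-degree(F)=0, level(F)=3, enqueue
  process E: level=3
  process F: level=3
    F->A: in-degree(A)=0, level(A)=4, enqueue
  process A: level=4
All levels: A:4, B:0, C:0, D:1, E:3, F:3, G:2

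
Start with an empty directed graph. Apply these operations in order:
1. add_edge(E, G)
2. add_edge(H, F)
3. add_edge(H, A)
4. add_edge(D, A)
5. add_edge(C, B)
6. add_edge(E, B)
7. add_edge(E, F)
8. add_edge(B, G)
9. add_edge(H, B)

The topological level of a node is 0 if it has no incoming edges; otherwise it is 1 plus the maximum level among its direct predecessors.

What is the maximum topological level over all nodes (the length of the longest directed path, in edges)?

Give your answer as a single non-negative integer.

Answer: 2

Derivation:
Op 1: add_edge(E, G). Edges now: 1
Op 2: add_edge(H, F). Edges now: 2
Op 3: add_edge(H, A). Edges now: 3
Op 4: add_edge(D, A). Edges now: 4
Op 5: add_edge(C, B). Edges now: 5
Op 6: add_edge(E, B). Edges now: 6
Op 7: add_edge(E, F). Edges now: 7
Op 8: add_edge(B, G). Edges now: 8
Op 9: add_edge(H, B). Edges now: 9
Compute levels (Kahn BFS):
  sources (in-degree 0): C, D, E, H
  process C: level=0
    C->B: in-degree(B)=2, level(B)>=1
  process D: level=0
    D->A: in-degree(A)=1, level(A)>=1
  process E: level=0
    E->B: in-degree(B)=1, level(B)>=1
    E->F: in-degree(F)=1, level(F)>=1
    E->G: in-degree(G)=1, level(G)>=1
  process H: level=0
    H->A: in-degree(A)=0, level(A)=1, enqueue
    H->B: in-degree(B)=0, level(B)=1, enqueue
    H->F: in-degree(F)=0, level(F)=1, enqueue
  process A: level=1
  process B: level=1
    B->G: in-degree(G)=0, level(G)=2, enqueue
  process F: level=1
  process G: level=2
All levels: A:1, B:1, C:0, D:0, E:0, F:1, G:2, H:0
max level = 2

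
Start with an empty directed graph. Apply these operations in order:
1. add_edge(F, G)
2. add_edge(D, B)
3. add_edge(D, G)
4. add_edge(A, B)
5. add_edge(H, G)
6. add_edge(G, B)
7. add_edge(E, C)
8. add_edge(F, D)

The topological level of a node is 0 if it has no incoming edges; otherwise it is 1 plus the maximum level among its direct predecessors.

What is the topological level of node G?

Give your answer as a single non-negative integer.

Answer: 2

Derivation:
Op 1: add_edge(F, G). Edges now: 1
Op 2: add_edge(D, B). Edges now: 2
Op 3: add_edge(D, G). Edges now: 3
Op 4: add_edge(A, B). Edges now: 4
Op 5: add_edge(H, G). Edges now: 5
Op 6: add_edge(G, B). Edges now: 6
Op 7: add_edge(E, C). Edges now: 7
Op 8: add_edge(F, D). Edges now: 8
Compute levels (Kahn BFS):
  sources (in-degree 0): A, E, F, H
  process A: level=0
    A->B: in-degree(B)=2, level(B)>=1
  process E: level=0
    E->C: in-degree(C)=0, level(C)=1, enqueue
  process F: level=0
    F->D: in-degree(D)=0, level(D)=1, enqueue
    F->G: in-degree(G)=2, level(G)>=1
  process H: level=0
    H->G: in-degree(G)=1, level(G)>=1
  process C: level=1
  process D: level=1
    D->B: in-degree(B)=1, level(B)>=2
    D->G: in-degree(G)=0, level(G)=2, enqueue
  process G: level=2
    G->B: in-degree(B)=0, level(B)=3, enqueue
  process B: level=3
All levels: A:0, B:3, C:1, D:1, E:0, F:0, G:2, H:0
level(G) = 2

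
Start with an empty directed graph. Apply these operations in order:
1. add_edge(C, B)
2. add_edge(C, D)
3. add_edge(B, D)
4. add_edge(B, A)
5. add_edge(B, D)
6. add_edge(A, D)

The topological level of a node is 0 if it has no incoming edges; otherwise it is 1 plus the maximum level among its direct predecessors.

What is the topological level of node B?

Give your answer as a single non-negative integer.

Op 1: add_edge(C, B). Edges now: 1
Op 2: add_edge(C, D). Edges now: 2
Op 3: add_edge(B, D). Edges now: 3
Op 4: add_edge(B, A). Edges now: 4
Op 5: add_edge(B, D) (duplicate, no change). Edges now: 4
Op 6: add_edge(A, D). Edges now: 5
Compute levels (Kahn BFS):
  sources (in-degree 0): C
  process C: level=0
    C->B: in-degree(B)=0, level(B)=1, enqueue
    C->D: in-degree(D)=2, level(D)>=1
  process B: level=1
    B->A: in-degree(A)=0, level(A)=2, enqueue
    B->D: in-degree(D)=1, level(D)>=2
  process A: level=2
    A->D: in-degree(D)=0, level(D)=3, enqueue
  process D: level=3
All levels: A:2, B:1, C:0, D:3
level(B) = 1

Answer: 1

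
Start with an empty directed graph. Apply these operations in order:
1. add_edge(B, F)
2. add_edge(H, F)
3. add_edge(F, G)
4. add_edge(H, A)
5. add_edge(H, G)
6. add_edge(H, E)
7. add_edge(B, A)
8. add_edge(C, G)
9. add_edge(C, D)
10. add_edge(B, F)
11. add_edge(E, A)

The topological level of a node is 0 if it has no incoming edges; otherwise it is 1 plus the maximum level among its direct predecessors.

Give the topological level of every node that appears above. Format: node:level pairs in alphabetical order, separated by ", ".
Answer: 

Answer: A:2, B:0, C:0, D:1, E:1, F:1, G:2, H:0

Derivation:
Op 1: add_edge(B, F). Edges now: 1
Op 2: add_edge(H, F). Edges now: 2
Op 3: add_edge(F, G). Edges now: 3
Op 4: add_edge(H, A). Edges now: 4
Op 5: add_edge(H, G). Edges now: 5
Op 6: add_edge(H, E). Edges now: 6
Op 7: add_edge(B, A). Edges now: 7
Op 8: add_edge(C, G). Edges now: 8
Op 9: add_edge(C, D). Edges now: 9
Op 10: add_edge(B, F) (duplicate, no change). Edges now: 9
Op 11: add_edge(E, A). Edges now: 10
Compute levels (Kahn BFS):
  sources (in-degree 0): B, C, H
  process B: level=0
    B->A: in-degree(A)=2, level(A)>=1
    B->F: in-degree(F)=1, level(F)>=1
  process C: level=0
    C->D: in-degree(D)=0, level(D)=1, enqueue
    C->G: in-degree(G)=2, level(G)>=1
  process H: level=0
    H->A: in-degree(A)=1, level(A)>=1
    H->E: in-degree(E)=0, level(E)=1, enqueue
    H->F: in-degree(F)=0, level(F)=1, enqueue
    H->G: in-degree(G)=1, level(G)>=1
  process D: level=1
  process E: level=1
    E->A: in-degree(A)=0, level(A)=2, enqueue
  process F: level=1
    F->G: in-degree(G)=0, level(G)=2, enqueue
  process A: level=2
  process G: level=2
All levels: A:2, B:0, C:0, D:1, E:1, F:1, G:2, H:0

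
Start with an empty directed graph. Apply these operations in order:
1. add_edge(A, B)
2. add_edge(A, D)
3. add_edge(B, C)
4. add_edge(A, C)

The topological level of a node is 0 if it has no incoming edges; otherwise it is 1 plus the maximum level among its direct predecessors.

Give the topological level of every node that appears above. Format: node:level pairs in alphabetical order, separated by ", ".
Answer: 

Op 1: add_edge(A, B). Edges now: 1
Op 2: add_edge(A, D). Edges now: 2
Op 3: add_edge(B, C). Edges now: 3
Op 4: add_edge(A, C). Edges now: 4
Compute levels (Kahn BFS):
  sources (in-degree 0): A
  process A: level=0
    A->B: in-degree(B)=0, level(B)=1, enqueue
    A->C: in-degree(C)=1, level(C)>=1
    A->D: in-degree(D)=0, level(D)=1, enqueue
  process B: level=1
    B->C: in-degree(C)=0, level(C)=2, enqueue
  process D: level=1
  process C: level=2
All levels: A:0, B:1, C:2, D:1

Answer: A:0, B:1, C:2, D:1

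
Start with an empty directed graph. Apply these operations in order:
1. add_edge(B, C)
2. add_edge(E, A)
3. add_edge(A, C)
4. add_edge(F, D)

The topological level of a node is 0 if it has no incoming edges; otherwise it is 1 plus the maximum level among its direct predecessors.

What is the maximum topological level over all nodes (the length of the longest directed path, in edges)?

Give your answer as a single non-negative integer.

Op 1: add_edge(B, C). Edges now: 1
Op 2: add_edge(E, A). Edges now: 2
Op 3: add_edge(A, C). Edges now: 3
Op 4: add_edge(F, D). Edges now: 4
Compute levels (Kahn BFS):
  sources (in-degree 0): B, E, F
  process B: level=0
    B->C: in-degree(C)=1, level(C)>=1
  process E: level=0
    E->A: in-degree(A)=0, level(A)=1, enqueue
  process F: level=0
    F->D: in-degree(D)=0, level(D)=1, enqueue
  process A: level=1
    A->C: in-degree(C)=0, level(C)=2, enqueue
  process D: level=1
  process C: level=2
All levels: A:1, B:0, C:2, D:1, E:0, F:0
max level = 2

Answer: 2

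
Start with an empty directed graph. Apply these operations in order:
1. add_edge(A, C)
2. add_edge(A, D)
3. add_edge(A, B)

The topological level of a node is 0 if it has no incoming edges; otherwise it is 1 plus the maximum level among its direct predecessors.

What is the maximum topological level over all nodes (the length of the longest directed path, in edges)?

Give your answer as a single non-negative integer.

Answer: 1

Derivation:
Op 1: add_edge(A, C). Edges now: 1
Op 2: add_edge(A, D). Edges now: 2
Op 3: add_edge(A, B). Edges now: 3
Compute levels (Kahn BFS):
  sources (in-degree 0): A
  process A: level=0
    A->B: in-degree(B)=0, level(B)=1, enqueue
    A->C: in-degree(C)=0, level(C)=1, enqueue
    A->D: in-degree(D)=0, level(D)=1, enqueue
  process B: level=1
  process C: level=1
  process D: level=1
All levels: A:0, B:1, C:1, D:1
max level = 1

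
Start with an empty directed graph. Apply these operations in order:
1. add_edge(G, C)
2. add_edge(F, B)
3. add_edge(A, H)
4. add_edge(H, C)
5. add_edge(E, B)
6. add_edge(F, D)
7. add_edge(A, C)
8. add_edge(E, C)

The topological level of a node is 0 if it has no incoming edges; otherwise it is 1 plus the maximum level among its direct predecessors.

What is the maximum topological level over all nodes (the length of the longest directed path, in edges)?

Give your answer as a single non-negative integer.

Answer: 2

Derivation:
Op 1: add_edge(G, C). Edges now: 1
Op 2: add_edge(F, B). Edges now: 2
Op 3: add_edge(A, H). Edges now: 3
Op 4: add_edge(H, C). Edges now: 4
Op 5: add_edge(E, B). Edges now: 5
Op 6: add_edge(F, D). Edges now: 6
Op 7: add_edge(A, C). Edges now: 7
Op 8: add_edge(E, C). Edges now: 8
Compute levels (Kahn BFS):
  sources (in-degree 0): A, E, F, G
  process A: level=0
    A->C: in-degree(C)=3, level(C)>=1
    A->H: in-degree(H)=0, level(H)=1, enqueue
  process E: level=0
    E->B: in-degree(B)=1, level(B)>=1
    E->C: in-degree(C)=2, level(C)>=1
  process F: level=0
    F->B: in-degree(B)=0, level(B)=1, enqueue
    F->D: in-degree(D)=0, level(D)=1, enqueue
  process G: level=0
    G->C: in-degree(C)=1, level(C)>=1
  process H: level=1
    H->C: in-degree(C)=0, level(C)=2, enqueue
  process B: level=1
  process D: level=1
  process C: level=2
All levels: A:0, B:1, C:2, D:1, E:0, F:0, G:0, H:1
max level = 2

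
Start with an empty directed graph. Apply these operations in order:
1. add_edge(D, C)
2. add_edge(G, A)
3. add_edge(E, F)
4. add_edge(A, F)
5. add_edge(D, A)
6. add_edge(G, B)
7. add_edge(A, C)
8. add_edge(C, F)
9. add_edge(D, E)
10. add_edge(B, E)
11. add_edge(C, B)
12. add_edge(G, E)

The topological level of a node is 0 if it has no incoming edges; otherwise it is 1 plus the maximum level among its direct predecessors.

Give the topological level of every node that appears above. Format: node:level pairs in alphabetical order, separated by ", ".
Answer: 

Op 1: add_edge(D, C). Edges now: 1
Op 2: add_edge(G, A). Edges now: 2
Op 3: add_edge(E, F). Edges now: 3
Op 4: add_edge(A, F). Edges now: 4
Op 5: add_edge(D, A). Edges now: 5
Op 6: add_edge(G, B). Edges now: 6
Op 7: add_edge(A, C). Edges now: 7
Op 8: add_edge(C, F). Edges now: 8
Op 9: add_edge(D, E). Edges now: 9
Op 10: add_edge(B, E). Edges now: 10
Op 11: add_edge(C, B). Edges now: 11
Op 12: add_edge(G, E). Edges now: 12
Compute levels (Kahn BFS):
  sources (in-degree 0): D, G
  process D: level=0
    D->A: in-degree(A)=1, level(A)>=1
    D->C: in-degree(C)=1, level(C)>=1
    D->E: in-degree(E)=2, level(E)>=1
  process G: level=0
    G->A: in-degree(A)=0, level(A)=1, enqueue
    G->B: in-degree(B)=1, level(B)>=1
    G->E: in-degree(E)=1, level(E)>=1
  process A: level=1
    A->C: in-degree(C)=0, level(C)=2, enqueue
    A->F: in-degree(F)=2, level(F)>=2
  process C: level=2
    C->B: in-degree(B)=0, level(B)=3, enqueue
    C->F: in-degree(F)=1, level(F)>=3
  process B: level=3
    B->E: in-degree(E)=0, level(E)=4, enqueue
  process E: level=4
    E->F: in-degree(F)=0, level(F)=5, enqueue
  process F: level=5
All levels: A:1, B:3, C:2, D:0, E:4, F:5, G:0

Answer: A:1, B:3, C:2, D:0, E:4, F:5, G:0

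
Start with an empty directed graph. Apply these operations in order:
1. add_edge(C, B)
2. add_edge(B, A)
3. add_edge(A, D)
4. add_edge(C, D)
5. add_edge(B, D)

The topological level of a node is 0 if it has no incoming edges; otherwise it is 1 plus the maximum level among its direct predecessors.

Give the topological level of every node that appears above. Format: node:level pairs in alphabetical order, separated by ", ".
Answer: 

Answer: A:2, B:1, C:0, D:3

Derivation:
Op 1: add_edge(C, B). Edges now: 1
Op 2: add_edge(B, A). Edges now: 2
Op 3: add_edge(A, D). Edges now: 3
Op 4: add_edge(C, D). Edges now: 4
Op 5: add_edge(B, D). Edges now: 5
Compute levels (Kahn BFS):
  sources (in-degree 0): C
  process C: level=0
    C->B: in-degree(B)=0, level(B)=1, enqueue
    C->D: in-degree(D)=2, level(D)>=1
  process B: level=1
    B->A: in-degree(A)=0, level(A)=2, enqueue
    B->D: in-degree(D)=1, level(D)>=2
  process A: level=2
    A->D: in-degree(D)=0, level(D)=3, enqueue
  process D: level=3
All levels: A:2, B:1, C:0, D:3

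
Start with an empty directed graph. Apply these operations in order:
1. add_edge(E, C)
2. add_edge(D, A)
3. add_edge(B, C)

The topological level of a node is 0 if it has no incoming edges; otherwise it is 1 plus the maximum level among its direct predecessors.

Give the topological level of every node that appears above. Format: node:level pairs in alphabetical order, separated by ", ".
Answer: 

Op 1: add_edge(E, C). Edges now: 1
Op 2: add_edge(D, A). Edges now: 2
Op 3: add_edge(B, C). Edges now: 3
Compute levels (Kahn BFS):
  sources (in-degree 0): B, D, E
  process B: level=0
    B->C: in-degree(C)=1, level(C)>=1
  process D: level=0
    D->A: in-degree(A)=0, level(A)=1, enqueue
  process E: level=0
    E->C: in-degree(C)=0, level(C)=1, enqueue
  process A: level=1
  process C: level=1
All levels: A:1, B:0, C:1, D:0, E:0

Answer: A:1, B:0, C:1, D:0, E:0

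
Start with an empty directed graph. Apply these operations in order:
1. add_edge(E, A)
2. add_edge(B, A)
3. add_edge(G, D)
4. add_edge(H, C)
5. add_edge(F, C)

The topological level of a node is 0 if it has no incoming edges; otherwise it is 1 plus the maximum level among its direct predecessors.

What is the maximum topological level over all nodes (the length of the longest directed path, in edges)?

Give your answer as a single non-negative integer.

Answer: 1

Derivation:
Op 1: add_edge(E, A). Edges now: 1
Op 2: add_edge(B, A). Edges now: 2
Op 3: add_edge(G, D). Edges now: 3
Op 4: add_edge(H, C). Edges now: 4
Op 5: add_edge(F, C). Edges now: 5
Compute levels (Kahn BFS):
  sources (in-degree 0): B, E, F, G, H
  process B: level=0
    B->A: in-degree(A)=1, level(A)>=1
  process E: level=0
    E->A: in-degree(A)=0, level(A)=1, enqueue
  process F: level=0
    F->C: in-degree(C)=1, level(C)>=1
  process G: level=0
    G->D: in-degree(D)=0, level(D)=1, enqueue
  process H: level=0
    H->C: in-degree(C)=0, level(C)=1, enqueue
  process A: level=1
  process D: level=1
  process C: level=1
All levels: A:1, B:0, C:1, D:1, E:0, F:0, G:0, H:0
max level = 1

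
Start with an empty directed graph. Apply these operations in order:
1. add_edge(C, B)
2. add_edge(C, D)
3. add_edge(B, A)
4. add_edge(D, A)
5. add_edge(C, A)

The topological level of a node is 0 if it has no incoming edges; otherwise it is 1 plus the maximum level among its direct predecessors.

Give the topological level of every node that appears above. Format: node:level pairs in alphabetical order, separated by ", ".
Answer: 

Answer: A:2, B:1, C:0, D:1

Derivation:
Op 1: add_edge(C, B). Edges now: 1
Op 2: add_edge(C, D). Edges now: 2
Op 3: add_edge(B, A). Edges now: 3
Op 4: add_edge(D, A). Edges now: 4
Op 5: add_edge(C, A). Edges now: 5
Compute levels (Kahn BFS):
  sources (in-degree 0): C
  process C: level=0
    C->A: in-degree(A)=2, level(A)>=1
    C->B: in-degree(B)=0, level(B)=1, enqueue
    C->D: in-degree(D)=0, level(D)=1, enqueue
  process B: level=1
    B->A: in-degree(A)=1, level(A)>=2
  process D: level=1
    D->A: in-degree(A)=0, level(A)=2, enqueue
  process A: level=2
All levels: A:2, B:1, C:0, D:1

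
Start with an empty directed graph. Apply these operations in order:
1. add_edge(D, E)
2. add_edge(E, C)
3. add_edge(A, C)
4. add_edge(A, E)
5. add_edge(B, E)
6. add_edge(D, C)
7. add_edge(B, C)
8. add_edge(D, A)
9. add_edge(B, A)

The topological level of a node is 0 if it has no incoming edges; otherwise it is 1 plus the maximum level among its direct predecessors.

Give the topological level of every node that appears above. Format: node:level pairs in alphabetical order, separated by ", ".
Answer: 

Answer: A:1, B:0, C:3, D:0, E:2

Derivation:
Op 1: add_edge(D, E). Edges now: 1
Op 2: add_edge(E, C). Edges now: 2
Op 3: add_edge(A, C). Edges now: 3
Op 4: add_edge(A, E). Edges now: 4
Op 5: add_edge(B, E). Edges now: 5
Op 6: add_edge(D, C). Edges now: 6
Op 7: add_edge(B, C). Edges now: 7
Op 8: add_edge(D, A). Edges now: 8
Op 9: add_edge(B, A). Edges now: 9
Compute levels (Kahn BFS):
  sources (in-degree 0): B, D
  process B: level=0
    B->A: in-degree(A)=1, level(A)>=1
    B->C: in-degree(C)=3, level(C)>=1
    B->E: in-degree(E)=2, level(E)>=1
  process D: level=0
    D->A: in-degree(A)=0, level(A)=1, enqueue
    D->C: in-degree(C)=2, level(C)>=1
    D->E: in-degree(E)=1, level(E)>=1
  process A: level=1
    A->C: in-degree(C)=1, level(C)>=2
    A->E: in-degree(E)=0, level(E)=2, enqueue
  process E: level=2
    E->C: in-degree(C)=0, level(C)=3, enqueue
  process C: level=3
All levels: A:1, B:0, C:3, D:0, E:2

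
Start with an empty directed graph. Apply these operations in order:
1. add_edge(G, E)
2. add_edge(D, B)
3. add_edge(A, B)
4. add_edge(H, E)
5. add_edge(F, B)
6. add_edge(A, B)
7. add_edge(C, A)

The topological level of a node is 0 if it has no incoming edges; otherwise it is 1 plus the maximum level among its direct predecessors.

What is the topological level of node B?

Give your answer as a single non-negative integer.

Answer: 2

Derivation:
Op 1: add_edge(G, E). Edges now: 1
Op 2: add_edge(D, B). Edges now: 2
Op 3: add_edge(A, B). Edges now: 3
Op 4: add_edge(H, E). Edges now: 4
Op 5: add_edge(F, B). Edges now: 5
Op 6: add_edge(A, B) (duplicate, no change). Edges now: 5
Op 7: add_edge(C, A). Edges now: 6
Compute levels (Kahn BFS):
  sources (in-degree 0): C, D, F, G, H
  process C: level=0
    C->A: in-degree(A)=0, level(A)=1, enqueue
  process D: level=0
    D->B: in-degree(B)=2, level(B)>=1
  process F: level=0
    F->B: in-degree(B)=1, level(B)>=1
  process G: level=0
    G->E: in-degree(E)=1, level(E)>=1
  process H: level=0
    H->E: in-degree(E)=0, level(E)=1, enqueue
  process A: level=1
    A->B: in-degree(B)=0, level(B)=2, enqueue
  process E: level=1
  process B: level=2
All levels: A:1, B:2, C:0, D:0, E:1, F:0, G:0, H:0
level(B) = 2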